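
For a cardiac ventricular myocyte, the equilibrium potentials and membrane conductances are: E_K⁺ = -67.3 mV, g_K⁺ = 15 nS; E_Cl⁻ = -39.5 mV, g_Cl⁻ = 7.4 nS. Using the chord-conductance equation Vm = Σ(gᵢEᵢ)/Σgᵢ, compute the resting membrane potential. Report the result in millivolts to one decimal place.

Σ gᵢEᵢ = 15·(-67.3) + 7.4·(-39.5) = -1301.80
Σ gᵢ = 15 + 7.4 = 22.4
Vm = -1301.80 / 22.4 = -58.12 mV

-58.1 mV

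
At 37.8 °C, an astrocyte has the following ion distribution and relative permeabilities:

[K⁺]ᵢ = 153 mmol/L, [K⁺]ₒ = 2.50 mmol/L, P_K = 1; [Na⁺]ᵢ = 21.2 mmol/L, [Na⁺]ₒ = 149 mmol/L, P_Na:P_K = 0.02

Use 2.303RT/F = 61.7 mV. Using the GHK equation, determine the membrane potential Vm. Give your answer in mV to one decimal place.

-89.3 mV

Vm = 61.7 · log₁₀[(Σ P·[cation]ₒ + Σ P·[anion]ᵢ) / (Σ P·[cation]ᵢ + Σ P·[anion]ₒ)]
Numerator = 1×2.50 + 0.02×149 = 5.48
Denominator = 1×153 + 0.02×21.2 = 153.4
Vm = 61.7 · log₁₀(0.035718) = 61.7 × (-1.4471) = -89.29 mV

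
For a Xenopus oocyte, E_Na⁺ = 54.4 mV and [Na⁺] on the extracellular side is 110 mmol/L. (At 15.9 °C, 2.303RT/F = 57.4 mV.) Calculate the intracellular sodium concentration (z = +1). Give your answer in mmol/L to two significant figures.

Nernst: E = (57.4/1) · log₁₀([out]/[in]), so log₁₀([out]/[in]) = 54.4 × 1 / 57.4 = 0.9477.
[out]/[in] = 10^(0.9477) = 8.866.
[in] = 110 / 8.866 = 12.41 mmol/L.

12 mmol/L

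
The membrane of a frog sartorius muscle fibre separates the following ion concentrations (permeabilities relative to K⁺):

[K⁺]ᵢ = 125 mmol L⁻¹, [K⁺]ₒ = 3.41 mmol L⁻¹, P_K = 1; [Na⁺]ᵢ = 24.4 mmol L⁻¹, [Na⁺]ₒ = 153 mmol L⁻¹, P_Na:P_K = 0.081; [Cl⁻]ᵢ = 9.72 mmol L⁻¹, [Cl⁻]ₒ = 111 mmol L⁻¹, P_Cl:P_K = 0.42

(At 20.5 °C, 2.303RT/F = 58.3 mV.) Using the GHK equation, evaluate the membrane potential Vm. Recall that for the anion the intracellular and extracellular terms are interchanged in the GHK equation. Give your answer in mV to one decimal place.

Vm = 58.3 · log₁₀[(Σ P·[cation]ₒ + Σ P·[anion]ᵢ) / (Σ P·[cation]ᵢ + Σ P·[anion]ₒ)]
Numerator = 1×3.41 + 0.081×153 + 0.42×9.72 = 19.89
Denominator = 1×125 + 0.081×24.4 + 0.42×111 = 173.6
Vm = 58.3 · log₁₀(0.11455) = 58.3 × (-0.9410) = -54.86 mV

-54.9 mV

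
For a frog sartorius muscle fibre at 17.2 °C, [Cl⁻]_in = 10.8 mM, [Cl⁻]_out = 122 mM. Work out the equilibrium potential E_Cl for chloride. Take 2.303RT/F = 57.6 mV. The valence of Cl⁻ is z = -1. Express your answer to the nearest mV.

-61 mV

E = (57.6/z) · log₁₀([Cl⁻]_out/[Cl⁻]_in) with z = -1.
For an anion, dividing by z = -1 reverses the sign.
= (57.6/-1) · log₁₀(122/10.8) = -57.60 · log₁₀(11.3)
= -57.60 · (1.0529) = -60.65 mV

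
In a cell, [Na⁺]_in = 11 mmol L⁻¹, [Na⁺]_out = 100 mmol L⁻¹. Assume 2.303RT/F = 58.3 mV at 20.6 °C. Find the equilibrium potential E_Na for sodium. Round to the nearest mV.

56 mV

E = (58.3/z) · log₁₀([Na⁺]_out/[Na⁺]_in) with z = +1.
= (58.3/1) · log₁₀(100/11) = 58.30 · log₁₀(9.091)
= 58.30 · (0.9586) = 55.89 mV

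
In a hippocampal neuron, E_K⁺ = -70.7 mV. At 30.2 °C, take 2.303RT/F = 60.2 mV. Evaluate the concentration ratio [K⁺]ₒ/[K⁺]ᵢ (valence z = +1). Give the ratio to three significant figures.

log₁₀([out]/[in]) = E·z/(60.2) = -70.7 × 1 / 60.2 = -1.1744
[out]/[in] = 10^(-1.1744) = 0.06692

0.0669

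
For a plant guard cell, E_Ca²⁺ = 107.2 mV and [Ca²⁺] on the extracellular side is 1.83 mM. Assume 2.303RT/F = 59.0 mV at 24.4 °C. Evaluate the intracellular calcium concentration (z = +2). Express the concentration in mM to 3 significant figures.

0.000425 mM

Nernst: E = (59.0/2) · log₁₀([out]/[in]), so log₁₀([out]/[in]) = 107.2 × 2 / 59.0 = 3.6339.
[out]/[in] = 10^(3.6339) = 4304.
[in] = 1.83 / 4304 = 0.0004252 mM.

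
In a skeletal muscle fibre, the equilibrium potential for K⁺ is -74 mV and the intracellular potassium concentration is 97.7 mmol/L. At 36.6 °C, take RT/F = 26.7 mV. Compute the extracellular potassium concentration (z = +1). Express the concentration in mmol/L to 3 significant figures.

6.11 mmol/L

Nernst: E = (26.7/1) · ln([out]/[in]), so ln([out]/[in]) = -74.0 × 1 / 26.7 = -2.7715.
[out]/[in] = e^(-2.7715) = 0.06257.
[out] = 0.06257 × 97.7 = 6.113 mmol/L.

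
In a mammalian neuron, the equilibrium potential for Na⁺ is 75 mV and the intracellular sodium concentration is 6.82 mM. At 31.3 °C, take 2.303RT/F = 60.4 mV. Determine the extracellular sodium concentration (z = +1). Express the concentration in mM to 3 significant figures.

Nernst: E = (60.4/1) · log₁₀([out]/[in]), so log₁₀([out]/[in]) = 75.0 × 1 / 60.4 = 1.2417.
[out]/[in] = 10^(1.2417) = 17.45.
[out] = 17.45 × 6.82 = 119 mM.

119 mM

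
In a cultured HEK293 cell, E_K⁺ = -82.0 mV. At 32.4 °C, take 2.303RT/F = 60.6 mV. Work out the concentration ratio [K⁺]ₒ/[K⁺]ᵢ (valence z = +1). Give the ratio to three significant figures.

log₁₀([out]/[in]) = E·z/(60.6) = -82.0 × 1 / 60.6 = -1.3531
[out]/[in] = 10^(-1.3531) = 0.04435

0.0443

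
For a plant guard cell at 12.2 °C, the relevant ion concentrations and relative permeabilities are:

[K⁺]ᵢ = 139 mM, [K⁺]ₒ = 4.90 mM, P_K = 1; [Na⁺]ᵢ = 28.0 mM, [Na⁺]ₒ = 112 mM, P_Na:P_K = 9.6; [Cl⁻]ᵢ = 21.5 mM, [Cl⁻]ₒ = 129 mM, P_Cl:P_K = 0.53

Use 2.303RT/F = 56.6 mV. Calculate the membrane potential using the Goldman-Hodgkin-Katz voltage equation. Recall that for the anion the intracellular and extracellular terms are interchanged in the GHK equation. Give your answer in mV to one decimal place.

Vm = 56.6 · log₁₀[(Σ P·[cation]ₒ + Σ P·[anion]ᵢ) / (Σ P·[cation]ᵢ + Σ P·[anion]ₒ)]
Numerator = 1×4.90 + 9.6×112 + 0.53×21.5 = 1091
Denominator = 1×139 + 9.6×28.0 + 0.53×129 = 476.2
Vm = 56.6 · log₁₀(2.2922) = 56.6 × (0.3603) = 20.39 mV

20.4 mV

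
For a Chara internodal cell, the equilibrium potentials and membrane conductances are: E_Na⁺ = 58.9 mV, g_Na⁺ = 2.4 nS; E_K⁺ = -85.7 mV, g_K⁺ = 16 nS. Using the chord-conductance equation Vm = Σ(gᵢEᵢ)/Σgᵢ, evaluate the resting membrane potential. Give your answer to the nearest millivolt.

-67 mV

Σ gᵢEᵢ = 2.4·(58.9) + 16·(-85.7) = -1229.84
Σ gᵢ = 2.4 + 16 = 18.4
Vm = -1229.84 / 18.4 = -66.84 mV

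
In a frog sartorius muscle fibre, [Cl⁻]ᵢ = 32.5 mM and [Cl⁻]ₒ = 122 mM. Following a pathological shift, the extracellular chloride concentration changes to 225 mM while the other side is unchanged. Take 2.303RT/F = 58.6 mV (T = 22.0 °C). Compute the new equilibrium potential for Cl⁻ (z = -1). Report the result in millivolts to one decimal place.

After the shift: [Cl⁻]_out = 225, [Cl⁻]_in = 32.5 mM.
E_new = (58.6/-1)·log₁₀(225/32.5) = -58.60 · (0.8403) = -49.24 mV

-49.2 mV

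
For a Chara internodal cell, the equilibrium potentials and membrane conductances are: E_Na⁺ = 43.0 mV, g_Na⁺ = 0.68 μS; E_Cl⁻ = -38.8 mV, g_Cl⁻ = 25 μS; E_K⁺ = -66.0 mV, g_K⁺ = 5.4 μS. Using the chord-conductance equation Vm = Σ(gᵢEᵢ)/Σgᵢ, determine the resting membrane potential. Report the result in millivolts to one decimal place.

Σ gᵢEᵢ = 0.68·(43.0) + 25·(-38.8) + 5.4·(-66.0) = -1297.16
Σ gᵢ = 0.68 + 25 + 5.4 = 31.08
Vm = -1297.16 / 31.08 = -41.74 mV

-41.7 mV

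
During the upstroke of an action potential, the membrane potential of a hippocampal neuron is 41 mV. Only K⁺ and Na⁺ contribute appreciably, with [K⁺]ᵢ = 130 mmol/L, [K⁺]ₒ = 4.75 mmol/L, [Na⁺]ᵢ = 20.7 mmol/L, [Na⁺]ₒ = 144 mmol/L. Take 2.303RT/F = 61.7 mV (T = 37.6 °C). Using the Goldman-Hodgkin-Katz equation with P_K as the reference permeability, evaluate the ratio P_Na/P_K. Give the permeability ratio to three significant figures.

12.3

Let α = P_Na/P_K. GHK: Vm = 61.7·log₁₀[(Kₒ + α·Naₒ)/(Kᵢ + α·Naᵢ)].
10^(Vm/61.7) = 10^(41.0/61.7) = 4.6186
So 4.6186·(Kᵢ + α·Naᵢ) = Kₒ + α·Naₒ → α = (4.6186·130.0 − 4.75) / (144.0 − 4.6186·20.7)
α = (600.4 − 4.75) / (144.0 − 95.6) = 595.7/48.4 = 12.31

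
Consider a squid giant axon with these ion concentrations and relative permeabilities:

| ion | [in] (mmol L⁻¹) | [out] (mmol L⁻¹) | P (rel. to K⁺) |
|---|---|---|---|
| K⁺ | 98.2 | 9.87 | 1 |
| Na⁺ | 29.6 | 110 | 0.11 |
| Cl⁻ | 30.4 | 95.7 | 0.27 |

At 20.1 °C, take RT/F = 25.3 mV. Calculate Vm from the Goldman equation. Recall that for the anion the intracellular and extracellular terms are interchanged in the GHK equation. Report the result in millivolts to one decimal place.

-36.4 mV

Vm = 25.3 · ln[(Σ P·[cation]ₒ + Σ P·[anion]ᵢ) / (Σ P·[cation]ᵢ + Σ P·[anion]ₒ)]
Numerator = 1×9.87 + 0.11×110 + 0.27×30.4 = 30.18
Denominator = 1×98.2 + 0.11×29.6 + 0.27×95.7 = 127.3
Vm = 25.3 · ln(0.23707) = 25.3 × (-1.4394) = -36.42 mV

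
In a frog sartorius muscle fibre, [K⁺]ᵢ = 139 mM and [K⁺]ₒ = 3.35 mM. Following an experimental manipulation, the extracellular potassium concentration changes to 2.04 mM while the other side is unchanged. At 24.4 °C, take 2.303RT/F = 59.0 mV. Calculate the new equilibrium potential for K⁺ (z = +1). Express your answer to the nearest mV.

After the shift: [K⁺]_out = 2.04, [K⁺]_in = 139 mM.
E_new = (59.0/1)·log₁₀(2.04/139) = 59.00 · (-1.8334) = -108.17 mV

-108 mV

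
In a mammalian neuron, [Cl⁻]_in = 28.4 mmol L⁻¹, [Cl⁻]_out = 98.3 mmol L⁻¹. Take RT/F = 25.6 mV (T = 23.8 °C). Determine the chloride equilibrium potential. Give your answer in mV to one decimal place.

E = (25.6/z) · ln([Cl⁻]_out/[Cl⁻]_in) with z = -1.
For an anion, dividing by z = -1 reverses the sign.
= (25.6/-1) · ln(98.3/28.4) = -25.60 · ln(3.461)
= -25.60 · (1.2416) = -31.79 mV

-31.8 mV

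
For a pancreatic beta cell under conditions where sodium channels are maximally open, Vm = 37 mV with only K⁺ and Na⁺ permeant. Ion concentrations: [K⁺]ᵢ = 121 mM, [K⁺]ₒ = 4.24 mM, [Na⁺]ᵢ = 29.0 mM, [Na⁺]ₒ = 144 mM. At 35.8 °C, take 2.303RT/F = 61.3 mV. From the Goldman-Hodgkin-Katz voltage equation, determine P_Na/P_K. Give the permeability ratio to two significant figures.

Let α = P_Na/P_K. GHK: Vm = 61.3·log₁₀[(Kₒ + α·Naₒ)/(Kᵢ + α·Naᵢ)].
10^(Vm/61.3) = 10^(37.0/61.3) = 4.0141
So 4.0141·(Kᵢ + α·Naᵢ) = Kₒ + α·Naₒ → α = (4.0141·121.0 − 4.24) / (144.0 − 4.0141·29.0)
α = (485.7 − 4.24) / (144.0 − 116.4) = 481.5/27.59 = 17.45

17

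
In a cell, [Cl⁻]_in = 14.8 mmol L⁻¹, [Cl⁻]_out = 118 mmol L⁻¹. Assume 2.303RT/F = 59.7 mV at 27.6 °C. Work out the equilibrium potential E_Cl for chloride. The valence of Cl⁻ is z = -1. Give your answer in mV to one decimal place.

-53.8 mV

E = (59.7/z) · log₁₀([Cl⁻]_out/[Cl⁻]_in) with z = -1.
For an anion, dividing by z = -1 reverses the sign.
= (59.7/-1) · log₁₀(118/14.8) = -59.70 · log₁₀(7.973)
= -59.70 · (0.9016) = -53.83 mV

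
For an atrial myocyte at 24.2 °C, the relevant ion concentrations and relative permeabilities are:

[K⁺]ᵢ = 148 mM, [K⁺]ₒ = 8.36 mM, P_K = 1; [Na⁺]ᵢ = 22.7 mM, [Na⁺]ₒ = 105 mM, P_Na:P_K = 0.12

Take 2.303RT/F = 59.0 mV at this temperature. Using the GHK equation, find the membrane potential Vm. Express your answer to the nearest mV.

Vm = 59.0 · log₁₀[(Σ P·[cation]ₒ + Σ P·[anion]ᵢ) / (Σ P·[cation]ᵢ + Σ P·[anion]ₒ)]
Numerator = 1×8.36 + 0.12×105 = 20.96
Denominator = 1×148 + 0.12×22.7 = 150.7
Vm = 59.0 · log₁₀(0.13906) = 59.0 × (-0.8568) = -50.55 mV

-51 mV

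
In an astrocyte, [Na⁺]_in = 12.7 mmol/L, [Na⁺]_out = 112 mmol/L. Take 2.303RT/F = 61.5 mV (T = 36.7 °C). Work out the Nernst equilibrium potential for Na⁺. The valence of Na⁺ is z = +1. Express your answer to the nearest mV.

E = (61.5/z) · log₁₀([Na⁺]_out/[Na⁺]_in) with z = +1.
= (61.5/1) · log₁₀(112/12.7) = 61.50 · log₁₀(8.819)
= 61.50 · (0.9454) = 58.14 mV

58 mV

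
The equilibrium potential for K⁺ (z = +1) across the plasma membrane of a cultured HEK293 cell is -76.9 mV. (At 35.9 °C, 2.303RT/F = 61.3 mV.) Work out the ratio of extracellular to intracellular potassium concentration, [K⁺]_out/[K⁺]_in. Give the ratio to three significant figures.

log₁₀([out]/[in]) = E·z/(61.3) = -76.9 × 1 / 61.3 = -1.2545
[out]/[in] = 10^(-1.2545) = 0.05566

0.0557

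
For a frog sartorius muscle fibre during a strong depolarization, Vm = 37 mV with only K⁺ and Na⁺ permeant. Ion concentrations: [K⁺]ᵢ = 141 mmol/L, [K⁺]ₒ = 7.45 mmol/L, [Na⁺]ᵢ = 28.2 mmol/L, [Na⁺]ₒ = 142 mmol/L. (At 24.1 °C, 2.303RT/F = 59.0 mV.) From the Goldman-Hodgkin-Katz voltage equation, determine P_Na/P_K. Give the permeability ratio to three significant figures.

26.2

Let α = P_Na/P_K. GHK: Vm = 59.0·log₁₀[(Kₒ + α·Naₒ)/(Kᵢ + α·Naᵢ)].
10^(Vm/59.0) = 10^(37.0/59.0) = 4.2376
So 4.2376·(Kᵢ + α·Naᵢ) = Kₒ + α·Naₒ → α = (4.2376·141.0 − 7.45) / (142.0 − 4.2376·28.2)
α = (597.5 − 7.45) / (142.0 − 119.5) = 590/22.5 = 26.22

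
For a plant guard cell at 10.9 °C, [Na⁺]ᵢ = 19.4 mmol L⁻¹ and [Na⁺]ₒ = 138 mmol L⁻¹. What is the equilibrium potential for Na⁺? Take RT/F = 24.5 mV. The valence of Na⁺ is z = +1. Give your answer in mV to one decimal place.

E = (24.5/z) · ln([Na⁺]_out/[Na⁺]_in) with z = +1.
= (24.5/1) · ln(138/19.4) = 24.50 · ln(7.113)
= 24.50 · (1.9620) = 48.07 mV

48.1 mV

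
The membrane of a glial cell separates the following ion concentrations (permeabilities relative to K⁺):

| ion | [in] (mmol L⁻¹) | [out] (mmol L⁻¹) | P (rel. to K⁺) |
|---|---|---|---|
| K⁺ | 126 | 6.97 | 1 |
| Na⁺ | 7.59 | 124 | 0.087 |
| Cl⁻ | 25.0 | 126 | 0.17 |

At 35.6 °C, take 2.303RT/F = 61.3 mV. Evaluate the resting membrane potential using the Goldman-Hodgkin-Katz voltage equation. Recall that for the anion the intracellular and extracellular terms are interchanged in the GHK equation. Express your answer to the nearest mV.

-51 mV

Vm = 61.3 · log₁₀[(Σ P·[cation]ₒ + Σ P·[anion]ᵢ) / (Σ P·[cation]ᵢ + Σ P·[anion]ₒ)]
Numerator = 1×6.97 + 0.087×124 + 0.17×25.0 = 22.01
Denominator = 1×126 + 0.087×7.59 + 0.17×126 = 148.1
Vm = 61.3 · log₁₀(0.14862) = 61.3 × (-0.8279) = -50.75 mV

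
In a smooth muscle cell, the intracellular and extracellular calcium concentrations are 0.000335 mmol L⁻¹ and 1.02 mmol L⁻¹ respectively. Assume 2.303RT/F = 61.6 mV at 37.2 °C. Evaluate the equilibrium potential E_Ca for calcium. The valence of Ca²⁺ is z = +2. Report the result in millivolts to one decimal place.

E = (61.6/z) · log₁₀([Ca²⁺]_out/[Ca²⁺]_in) with z = +2.
= (61.6/2) · log₁₀(1.02/0.000335) = 30.80 · log₁₀(3045)
= 30.80 · (3.4836) = 107.29 mV

107.3 mV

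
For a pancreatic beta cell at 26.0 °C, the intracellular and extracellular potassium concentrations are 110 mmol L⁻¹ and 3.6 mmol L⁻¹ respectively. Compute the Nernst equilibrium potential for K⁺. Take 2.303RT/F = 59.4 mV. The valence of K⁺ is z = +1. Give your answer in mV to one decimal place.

-88.2 mV

E = (59.4/z) · log₁₀([K⁺]_out/[K⁺]_in) with z = +1.
= (59.4/1) · log₁₀(3.6/110) = 59.40 · log₁₀(0.03273)
= 59.40 · (-1.4851) = -88.21 mV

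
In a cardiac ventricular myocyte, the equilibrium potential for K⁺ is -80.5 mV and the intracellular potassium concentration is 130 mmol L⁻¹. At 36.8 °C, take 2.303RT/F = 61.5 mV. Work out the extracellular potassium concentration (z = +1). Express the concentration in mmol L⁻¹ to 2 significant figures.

Nernst: E = (61.5/1) · log₁₀([out]/[in]), so log₁₀([out]/[in]) = -80.5 × 1 / 61.5 = -1.3089.
[out]/[in] = 10^(-1.3089) = 0.0491.
[out] = 0.0491 × 130 = 6.383 mmol L⁻¹.

6.4 mmol L⁻¹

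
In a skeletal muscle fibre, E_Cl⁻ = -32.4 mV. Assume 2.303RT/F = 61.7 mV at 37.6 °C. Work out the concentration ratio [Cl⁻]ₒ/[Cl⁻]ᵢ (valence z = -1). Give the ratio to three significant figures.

3.35

log₁₀([out]/[in]) = E·z/(61.7) = -32.4 × -1 / 61.7 = 0.5251
[out]/[in] = 10^(0.5251) = 3.351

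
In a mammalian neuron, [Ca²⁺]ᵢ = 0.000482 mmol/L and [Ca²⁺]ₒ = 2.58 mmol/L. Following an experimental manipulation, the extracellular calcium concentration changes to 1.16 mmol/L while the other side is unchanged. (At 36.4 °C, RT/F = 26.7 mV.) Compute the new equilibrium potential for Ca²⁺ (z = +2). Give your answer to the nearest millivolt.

104 mV

After the shift: [Ca²⁺]_out = 1.16, [Ca²⁺]_in = 0.000482 mmol/L.
E_new = (26.7/2)·ln(1.16/0.000482) = 13.35 · (7.7860) = 103.94 mV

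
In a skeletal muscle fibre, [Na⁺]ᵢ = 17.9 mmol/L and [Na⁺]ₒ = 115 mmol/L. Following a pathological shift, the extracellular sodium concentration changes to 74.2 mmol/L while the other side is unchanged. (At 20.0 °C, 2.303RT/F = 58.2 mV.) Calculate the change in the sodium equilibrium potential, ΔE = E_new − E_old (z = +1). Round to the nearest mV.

E_old = (58.2/1)·log₁₀(115/17.9) = 47.02 mV
E_new = (58.2/1)·log₁₀(74.2/17.9) = 35.94 mV
ΔE = 35.94 − (47.02) = -11.08 mV

-11 mV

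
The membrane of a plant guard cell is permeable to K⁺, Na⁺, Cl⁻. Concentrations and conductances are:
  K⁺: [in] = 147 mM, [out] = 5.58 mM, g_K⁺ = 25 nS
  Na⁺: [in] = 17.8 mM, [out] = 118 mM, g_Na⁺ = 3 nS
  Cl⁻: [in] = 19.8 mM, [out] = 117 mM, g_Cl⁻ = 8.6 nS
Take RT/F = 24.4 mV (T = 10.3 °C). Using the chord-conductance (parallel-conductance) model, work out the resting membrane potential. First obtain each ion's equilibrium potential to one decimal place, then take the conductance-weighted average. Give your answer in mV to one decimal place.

E_K⁺ = (24.4/1)·ln(5.58/147) = -79.8 mV
E_Na⁺ = (24.4/1)·ln(118/17.8) = 46.2 mV
E_Cl⁻ = (24.4/-1)·ln(117/19.8) = -43.3 mV
Vm = (Σ gᵢEᵢ)/(Σ gᵢ) = (25·-79.8 + 3·46.2 + 8.6·-43.3) / (25 + 3 + 8.6)
= -2228.78 / 36.6 = -60.90 mV

-60.9 mV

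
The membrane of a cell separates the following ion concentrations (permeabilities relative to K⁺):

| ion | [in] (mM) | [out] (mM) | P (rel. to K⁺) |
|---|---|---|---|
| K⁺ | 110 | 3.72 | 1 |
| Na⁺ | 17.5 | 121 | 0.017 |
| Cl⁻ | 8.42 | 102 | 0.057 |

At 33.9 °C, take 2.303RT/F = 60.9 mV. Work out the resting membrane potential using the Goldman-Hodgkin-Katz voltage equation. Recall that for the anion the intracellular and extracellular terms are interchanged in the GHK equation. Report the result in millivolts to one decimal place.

-77.3 mV

Vm = 60.9 · log₁₀[(Σ P·[cation]ₒ + Σ P·[anion]ᵢ) / (Σ P·[cation]ᵢ + Σ P·[anion]ₒ)]
Numerator = 1×3.72 + 0.017×121 + 0.057×8.42 = 6.257
Denominator = 1×110 + 0.017×17.5 + 0.057×102 = 116.1
Vm = 60.9 · log₁₀(0.053887) = 60.9 × (-1.2685) = -77.25 mV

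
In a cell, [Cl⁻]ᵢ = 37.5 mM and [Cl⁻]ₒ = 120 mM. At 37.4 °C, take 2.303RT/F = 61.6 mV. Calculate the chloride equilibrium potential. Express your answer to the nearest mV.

-31 mV

E = (61.6/z) · log₁₀([Cl⁻]_out/[Cl⁻]_in) with z = -1.
For an anion, dividing by z = -1 reverses the sign.
= (61.6/-1) · log₁₀(120/37.5) = -61.60 · log₁₀(3.2)
= -61.60 · (0.5051) = -31.12 mV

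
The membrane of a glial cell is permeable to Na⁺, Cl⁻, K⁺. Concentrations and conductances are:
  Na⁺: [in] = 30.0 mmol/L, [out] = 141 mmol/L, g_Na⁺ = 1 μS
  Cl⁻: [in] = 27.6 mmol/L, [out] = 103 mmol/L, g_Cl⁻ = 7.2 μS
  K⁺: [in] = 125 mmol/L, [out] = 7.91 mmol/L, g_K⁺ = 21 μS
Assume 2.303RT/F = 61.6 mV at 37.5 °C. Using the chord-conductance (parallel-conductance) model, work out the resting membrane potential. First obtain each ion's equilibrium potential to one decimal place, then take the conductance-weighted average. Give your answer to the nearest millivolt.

-60 mV

E_Na⁺ = (61.6/1)·log₁₀(141/30.0) = 41.4 mV
E_Cl⁻ = (61.6/-1)·log₁₀(103/27.6) = -35.2 mV
E_K⁺ = (61.6/1)·log₁₀(7.91/125) = -73.8 mV
Vm = (Σ gᵢEᵢ)/(Σ gᵢ) = (1·41.4 + 7.2·-35.2 + 21·-73.8) / (1 + 7.2 + 21)
= -1761.84 / 29.2 = -60.34 mV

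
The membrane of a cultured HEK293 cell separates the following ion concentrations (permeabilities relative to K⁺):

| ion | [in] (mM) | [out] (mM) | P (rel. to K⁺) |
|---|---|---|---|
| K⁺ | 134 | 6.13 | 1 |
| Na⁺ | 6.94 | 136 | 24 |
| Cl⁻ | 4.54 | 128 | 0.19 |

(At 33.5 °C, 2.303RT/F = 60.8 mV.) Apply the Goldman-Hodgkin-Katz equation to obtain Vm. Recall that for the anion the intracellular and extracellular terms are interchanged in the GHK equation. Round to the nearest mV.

61 mV

Vm = 60.8 · log₁₀[(Σ P·[cation]ₒ + Σ P·[anion]ᵢ) / (Σ P·[cation]ᵢ + Σ P·[anion]ₒ)]
Numerator = 1×6.13 + 24×136 + 0.19×4.54 = 3271
Denominator = 1×134 + 24×6.94 + 0.19×128 = 324.9
Vm = 60.8 · log₁₀(10.068) = 60.8 × (1.0030) = 60.98 mV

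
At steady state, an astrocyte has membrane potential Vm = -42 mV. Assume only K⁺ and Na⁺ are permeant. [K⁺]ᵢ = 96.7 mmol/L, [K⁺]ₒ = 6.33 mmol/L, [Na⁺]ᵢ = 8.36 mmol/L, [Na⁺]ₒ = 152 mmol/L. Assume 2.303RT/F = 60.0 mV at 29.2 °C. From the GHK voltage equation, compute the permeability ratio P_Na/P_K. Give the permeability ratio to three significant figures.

Let α = P_Na/P_K. GHK: Vm = 60.0·log₁₀[(Kₒ + α·Naₒ)/(Kᵢ + α·Naᵢ)].
10^(Vm/60.0) = 10^(-42.0/60.0) = 0.19953
So 0.19953·(Kᵢ + α·Naᵢ) = Kₒ + α·Naₒ → α = (0.19953·96.7 − 6.33) / (152.0 − 0.19953·8.36)
α = (19.29 − 6.33) / (152.0 − 1.668) = 12.96/150.3 = 0.08624

0.0862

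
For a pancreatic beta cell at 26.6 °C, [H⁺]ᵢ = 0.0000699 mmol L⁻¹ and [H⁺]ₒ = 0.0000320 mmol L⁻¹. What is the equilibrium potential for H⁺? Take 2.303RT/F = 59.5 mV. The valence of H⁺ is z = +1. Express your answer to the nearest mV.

E = (59.5/z) · log₁₀([H⁺]_out/[H⁺]_in) with z = +1.
= (59.5/1) · log₁₀(0.0000320/0.0000699) = 59.50 · log₁₀(0.4578)
= 59.50 · (-0.3393) = -20.19 mV

-20 mV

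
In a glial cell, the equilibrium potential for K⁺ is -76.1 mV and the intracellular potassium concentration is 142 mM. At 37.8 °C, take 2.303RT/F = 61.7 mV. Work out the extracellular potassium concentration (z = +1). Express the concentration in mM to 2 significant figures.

8.3 mM

Nernst: E = (61.7/1) · log₁₀([out]/[in]), so log₁₀([out]/[in]) = -76.1 × 1 / 61.7 = -1.2334.
[out]/[in] = 10^(-1.2334) = 0.05843.
[out] = 0.05843 × 142 = 8.297 mM.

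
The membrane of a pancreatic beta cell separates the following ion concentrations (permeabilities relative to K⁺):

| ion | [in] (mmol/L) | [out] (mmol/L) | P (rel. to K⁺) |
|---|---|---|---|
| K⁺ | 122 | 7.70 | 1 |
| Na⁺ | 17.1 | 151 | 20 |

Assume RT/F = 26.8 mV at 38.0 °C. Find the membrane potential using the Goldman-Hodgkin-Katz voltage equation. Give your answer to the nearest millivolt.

50 mV

Vm = 26.8 · ln[(Σ P·[cation]ₒ + Σ P·[anion]ᵢ) / (Σ P·[cation]ᵢ + Σ P·[anion]ₒ)]
Numerator = 1×7.70 + 20×151 = 3028
Denominator = 1×122 + 20×17.1 = 464
Vm = 26.8 · ln(6.5252) = 26.8 × (1.8757) = 50.27 mV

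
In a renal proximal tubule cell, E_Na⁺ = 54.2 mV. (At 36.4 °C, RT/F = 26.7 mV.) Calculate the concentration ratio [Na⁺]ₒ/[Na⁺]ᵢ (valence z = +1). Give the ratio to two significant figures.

ln([out]/[in]) = E·z/(26.7) = 54.2 × 1 / 26.7 = 2.0300
[out]/[in] = e^(2.0300) = 7.614

7.6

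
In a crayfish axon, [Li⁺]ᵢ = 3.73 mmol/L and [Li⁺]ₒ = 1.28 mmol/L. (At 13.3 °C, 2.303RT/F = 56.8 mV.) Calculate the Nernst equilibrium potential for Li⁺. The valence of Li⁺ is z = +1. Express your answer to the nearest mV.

-26 mV

E = (56.8/z) · log₁₀([Li⁺]_out/[Li⁺]_in) with z = +1.
= (56.8/1) · log₁₀(1.28/3.73) = 56.80 · log₁₀(0.3432)
= 56.80 · (-0.4645) = -26.38 mV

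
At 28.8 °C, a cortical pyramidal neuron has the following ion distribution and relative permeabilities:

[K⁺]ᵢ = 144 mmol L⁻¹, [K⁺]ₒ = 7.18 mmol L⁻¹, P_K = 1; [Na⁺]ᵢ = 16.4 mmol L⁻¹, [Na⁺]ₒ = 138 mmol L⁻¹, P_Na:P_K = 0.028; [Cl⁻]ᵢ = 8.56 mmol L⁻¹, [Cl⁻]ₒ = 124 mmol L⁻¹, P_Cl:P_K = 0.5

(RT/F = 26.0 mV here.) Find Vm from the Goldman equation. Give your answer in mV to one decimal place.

-67.6 mV

Vm = 26.0 · ln[(Σ P·[cation]ₒ + Σ P·[anion]ᵢ) / (Σ P·[cation]ᵢ + Σ P·[anion]ₒ)]
Numerator = 1×7.18 + 0.028×138 + 0.5×8.56 = 15.32
Denominator = 1×144 + 0.028×16.4 + 0.5×124 = 206.5
Vm = 26.0 · ln(0.074223) = 26.0 × (-2.6007) = -67.62 mV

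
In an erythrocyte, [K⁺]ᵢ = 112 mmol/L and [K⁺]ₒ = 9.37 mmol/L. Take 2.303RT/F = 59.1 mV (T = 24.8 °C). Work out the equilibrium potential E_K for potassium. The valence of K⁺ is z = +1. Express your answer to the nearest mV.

-64 mV

E = (59.1/z) · log₁₀([K⁺]_out/[K⁺]_in) with z = +1.
= (59.1/1) · log₁₀(9.37/112) = 59.10 · log₁₀(0.08366)
= 59.10 · (-1.0775) = -63.68 mV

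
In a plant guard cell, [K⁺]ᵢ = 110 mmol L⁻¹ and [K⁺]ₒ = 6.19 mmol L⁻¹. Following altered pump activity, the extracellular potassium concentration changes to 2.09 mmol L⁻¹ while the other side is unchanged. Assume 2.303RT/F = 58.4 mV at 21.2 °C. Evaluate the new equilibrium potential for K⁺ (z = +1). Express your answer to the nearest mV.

-101 mV

After the shift: [K⁺]_out = 2.09, [K⁺]_in = 110 mmol L⁻¹.
E_new = (58.4/1)·log₁₀(2.09/110) = 58.40 · (-1.7212) = -100.52 mV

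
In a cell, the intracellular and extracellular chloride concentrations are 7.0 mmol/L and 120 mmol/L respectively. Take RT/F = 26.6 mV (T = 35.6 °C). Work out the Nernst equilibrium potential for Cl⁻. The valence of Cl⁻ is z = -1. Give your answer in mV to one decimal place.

-75.6 mV

E = (26.6/z) · ln([Cl⁻]_out/[Cl⁻]_in) with z = -1.
For an anion, dividing by z = -1 reverses the sign.
= (26.6/-1) · ln(120/7.0) = -26.60 · ln(17.14)
= -26.60 · (2.8416) = -75.59 mV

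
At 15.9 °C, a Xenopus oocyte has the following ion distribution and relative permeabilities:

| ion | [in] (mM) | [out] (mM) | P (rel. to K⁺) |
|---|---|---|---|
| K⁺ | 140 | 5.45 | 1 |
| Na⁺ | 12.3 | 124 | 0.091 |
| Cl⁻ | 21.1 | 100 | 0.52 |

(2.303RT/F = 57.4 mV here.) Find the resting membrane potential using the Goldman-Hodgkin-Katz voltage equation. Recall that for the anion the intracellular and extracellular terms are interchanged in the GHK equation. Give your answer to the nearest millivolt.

-48 mV

Vm = 57.4 · log₁₀[(Σ P·[cation]ₒ + Σ P·[anion]ᵢ) / (Σ P·[cation]ᵢ + Σ P·[anion]ₒ)]
Numerator = 1×5.45 + 0.091×124 + 0.52×21.1 = 27.71
Denominator = 1×140 + 0.091×12.3 + 0.52×100 = 193.1
Vm = 57.4 · log₁₀(0.14347) = 57.4 × (-0.8433) = -48.40 mV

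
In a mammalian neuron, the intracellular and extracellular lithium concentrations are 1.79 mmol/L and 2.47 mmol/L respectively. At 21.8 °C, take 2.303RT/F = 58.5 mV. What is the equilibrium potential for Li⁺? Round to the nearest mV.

E = (58.5/z) · log₁₀([Li⁺]_out/[Li⁺]_in) with z = +1.
= (58.5/1) · log₁₀(2.47/1.79) = 58.50 · log₁₀(1.38)
= 58.50 · (0.1398) = 8.18 mV

8 mV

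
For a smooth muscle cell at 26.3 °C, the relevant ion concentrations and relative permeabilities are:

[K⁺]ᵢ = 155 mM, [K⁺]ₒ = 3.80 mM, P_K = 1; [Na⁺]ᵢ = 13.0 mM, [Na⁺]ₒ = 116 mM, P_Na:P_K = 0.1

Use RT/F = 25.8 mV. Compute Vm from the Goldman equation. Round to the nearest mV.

-60 mV

Vm = 25.8 · ln[(Σ P·[cation]ₒ + Σ P·[anion]ᵢ) / (Σ P·[cation]ᵢ + Σ P·[anion]ₒ)]
Numerator = 1×3.80 + 0.1×116 = 15.4
Denominator = 1×155 + 0.1×13.0 = 156.3
Vm = 25.8 · ln(0.098528) = 25.8 × (-2.3174) = -59.79 mV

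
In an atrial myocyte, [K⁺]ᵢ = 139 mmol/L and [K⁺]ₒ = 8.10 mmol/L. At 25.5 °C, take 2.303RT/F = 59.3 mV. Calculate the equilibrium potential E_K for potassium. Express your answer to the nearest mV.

-73 mV

E = (59.3/z) · log₁₀([K⁺]_out/[K⁺]_in) with z = +1.
= (59.3/1) · log₁₀(8.10/139) = 59.30 · log₁₀(0.05827)
= 59.30 · (-1.2345) = -73.21 mV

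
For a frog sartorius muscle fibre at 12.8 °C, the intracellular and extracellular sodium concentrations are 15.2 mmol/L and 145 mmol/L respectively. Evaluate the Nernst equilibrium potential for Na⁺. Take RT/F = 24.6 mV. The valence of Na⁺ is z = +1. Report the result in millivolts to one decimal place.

55.5 mV

E = (24.6/z) · ln([Na⁺]_out/[Na⁺]_in) with z = +1.
= (24.6/1) · ln(145/15.2) = 24.60 · ln(9.539)
= 24.60 · (2.2554) = 55.48 mV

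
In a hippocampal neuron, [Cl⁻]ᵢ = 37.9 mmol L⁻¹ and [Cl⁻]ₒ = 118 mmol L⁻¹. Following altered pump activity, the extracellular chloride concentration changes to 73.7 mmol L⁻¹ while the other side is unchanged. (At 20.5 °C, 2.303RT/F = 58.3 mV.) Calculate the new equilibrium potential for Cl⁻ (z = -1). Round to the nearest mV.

After the shift: [Cl⁻]_out = 73.7, [Cl⁻]_in = 37.9 mmol L⁻¹.
E_new = (58.3/-1)·log₁₀(73.7/37.9) = -58.30 · (0.2888) = -16.84 mV

-17 mV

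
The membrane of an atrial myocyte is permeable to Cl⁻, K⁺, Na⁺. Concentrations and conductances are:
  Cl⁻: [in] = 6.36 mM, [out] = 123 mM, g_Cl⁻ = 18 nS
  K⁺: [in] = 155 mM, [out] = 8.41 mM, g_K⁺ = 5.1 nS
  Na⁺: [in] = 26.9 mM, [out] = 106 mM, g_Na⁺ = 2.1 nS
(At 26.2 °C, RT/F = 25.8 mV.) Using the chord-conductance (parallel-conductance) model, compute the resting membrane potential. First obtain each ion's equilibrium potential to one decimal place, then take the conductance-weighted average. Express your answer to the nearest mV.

-67 mV

E_Cl⁻ = (25.8/-1)·ln(123/6.36) = -76.4 mV
E_K⁺ = (25.8/1)·ln(8.41/155) = -75.2 mV
E_Na⁺ = (25.8/1)·ln(106/26.9) = 35.4 mV
Vm = (Σ gᵢEᵢ)/(Σ gᵢ) = (18·-76.4 + 5.1·-75.2 + 2.1·35.4) / (18 + 5.1 + 2.1)
= -1684.38 / 25.2 = -66.84 mV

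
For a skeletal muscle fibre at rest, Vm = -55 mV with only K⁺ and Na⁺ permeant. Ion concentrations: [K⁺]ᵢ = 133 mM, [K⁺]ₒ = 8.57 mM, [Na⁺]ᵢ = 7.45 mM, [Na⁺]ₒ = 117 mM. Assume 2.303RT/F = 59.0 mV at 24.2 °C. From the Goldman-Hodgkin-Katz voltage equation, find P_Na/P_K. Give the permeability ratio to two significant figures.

0.060

Let α = P_Na/P_K. GHK: Vm = 59.0·log₁₀[(Kₒ + α·Naₒ)/(Kᵢ + α·Naᵢ)].
10^(Vm/59.0) = 10^(-55.0/59.0) = 0.1169
So 0.1169·(Kᵢ + α·Naᵢ) = Kₒ + α·Naₒ → α = (0.1169·133.0 − 8.57) / (117.0 − 0.1169·7.45)
α = (15.55 − 8.57) / (117.0 − 0.8709) = 6.977/116.1 = 0.06008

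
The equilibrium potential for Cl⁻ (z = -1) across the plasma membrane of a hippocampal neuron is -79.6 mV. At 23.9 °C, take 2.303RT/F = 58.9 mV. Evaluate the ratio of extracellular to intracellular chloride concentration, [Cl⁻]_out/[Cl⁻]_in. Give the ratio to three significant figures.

log₁₀([out]/[in]) = E·z/(58.9) = -79.6 × -1 / 58.9 = 1.3514
[out]/[in] = 10^(1.3514) = 22.46

22.5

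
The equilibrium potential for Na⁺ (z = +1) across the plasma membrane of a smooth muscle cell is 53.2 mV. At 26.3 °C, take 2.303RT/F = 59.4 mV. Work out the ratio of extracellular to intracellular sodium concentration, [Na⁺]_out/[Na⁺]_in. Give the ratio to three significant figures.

log₁₀([out]/[in]) = E·z/(59.4) = 53.2 × 1 / 59.4 = 0.8956
[out]/[in] = 10^(0.8956) = 7.864

7.86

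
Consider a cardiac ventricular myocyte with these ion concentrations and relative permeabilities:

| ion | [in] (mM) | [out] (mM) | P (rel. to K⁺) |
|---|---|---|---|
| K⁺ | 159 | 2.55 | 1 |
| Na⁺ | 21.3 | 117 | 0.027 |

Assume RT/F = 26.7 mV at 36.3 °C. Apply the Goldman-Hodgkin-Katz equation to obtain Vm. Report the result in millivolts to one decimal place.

-88.9 mV

Vm = 26.7 · ln[(Σ P·[cation]ₒ + Σ P·[anion]ᵢ) / (Σ P·[cation]ᵢ + Σ P·[anion]ₒ)]
Numerator = 1×2.55 + 0.027×117 = 5.709
Denominator = 1×159 + 0.027×21.3 = 159.6
Vm = 26.7 · ln(0.035776) = 26.7 × (-3.3305) = -88.92 mV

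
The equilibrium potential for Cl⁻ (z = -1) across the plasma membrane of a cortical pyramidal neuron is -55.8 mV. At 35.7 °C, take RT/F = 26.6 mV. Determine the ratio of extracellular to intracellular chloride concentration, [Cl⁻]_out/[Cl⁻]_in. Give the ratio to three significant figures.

ln([out]/[in]) = E·z/(26.6) = -55.8 × -1 / 26.6 = 2.0977
[out]/[in] = e^(2.0977) = 8.148

8.15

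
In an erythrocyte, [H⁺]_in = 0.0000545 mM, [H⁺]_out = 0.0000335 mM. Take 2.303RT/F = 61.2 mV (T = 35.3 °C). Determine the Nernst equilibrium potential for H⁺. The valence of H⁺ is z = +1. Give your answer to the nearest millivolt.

E = (61.2/z) · log₁₀([H⁺]_out/[H⁺]_in) with z = +1.
= (61.2/1) · log₁₀(0.0000335/0.0000545) = 61.20 · log₁₀(0.6147)
= 61.20 · (-0.2114) = -12.93 mV

-13 mV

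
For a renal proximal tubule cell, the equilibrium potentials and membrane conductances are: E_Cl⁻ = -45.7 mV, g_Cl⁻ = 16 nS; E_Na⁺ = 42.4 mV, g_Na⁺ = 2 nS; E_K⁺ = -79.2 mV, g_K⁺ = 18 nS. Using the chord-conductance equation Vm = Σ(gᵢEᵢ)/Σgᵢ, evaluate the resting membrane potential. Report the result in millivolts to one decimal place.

-57.6 mV

Σ gᵢEᵢ = 16·(-45.7) + 2·(42.4) + 18·(-79.2) = -2072.00
Σ gᵢ = 16 + 2 + 18 = 36
Vm = -2072.00 / 36 = -57.56 mV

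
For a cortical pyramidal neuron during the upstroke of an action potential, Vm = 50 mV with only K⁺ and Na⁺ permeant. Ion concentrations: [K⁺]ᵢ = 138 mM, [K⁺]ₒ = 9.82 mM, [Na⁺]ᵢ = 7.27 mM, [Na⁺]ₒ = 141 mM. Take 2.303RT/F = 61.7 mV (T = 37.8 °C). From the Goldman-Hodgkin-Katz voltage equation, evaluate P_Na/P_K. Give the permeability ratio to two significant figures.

9.4

Let α = P_Na/P_K. GHK: Vm = 61.7·log₁₀[(Kₒ + α·Naₒ)/(Kᵢ + α·Naᵢ)].
10^(Vm/61.7) = 10^(50.0/61.7) = 6.4621
So 6.4621·(Kᵢ + α·Naᵢ) = Kₒ + α·Naₒ → α = (6.4621·138.0 − 9.82) / (141.0 − 6.4621·7.27)
α = (891.8 − 9.82) / (141.0 − 46.98) = 881.9/94.02 = 9.38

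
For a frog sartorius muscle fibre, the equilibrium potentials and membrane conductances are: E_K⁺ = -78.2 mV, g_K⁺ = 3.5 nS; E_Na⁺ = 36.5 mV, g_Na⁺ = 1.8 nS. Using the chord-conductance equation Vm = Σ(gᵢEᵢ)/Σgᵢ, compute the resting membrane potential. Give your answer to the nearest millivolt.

-39 mV

Σ gᵢEᵢ = 3.5·(-78.2) + 1.8·(36.5) = -208.00
Σ gᵢ = 3.5 + 1.8 = 5.3
Vm = -208.00 / 5.3 = -39.25 mV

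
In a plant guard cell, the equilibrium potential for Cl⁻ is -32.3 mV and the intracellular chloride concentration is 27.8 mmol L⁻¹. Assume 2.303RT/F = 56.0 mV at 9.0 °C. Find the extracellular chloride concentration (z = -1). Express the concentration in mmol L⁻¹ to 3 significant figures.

Nernst: E = (56.0/-1) · log₁₀([out]/[in]), so log₁₀([out]/[in]) = -32.3 × -1 / 56.0 = 0.5768.
[out]/[in] = 10^(0.5768) = 3.774.
[out] = 3.774 × 27.8 = 104.9 mmol L⁻¹.

105 mmol L⁻¹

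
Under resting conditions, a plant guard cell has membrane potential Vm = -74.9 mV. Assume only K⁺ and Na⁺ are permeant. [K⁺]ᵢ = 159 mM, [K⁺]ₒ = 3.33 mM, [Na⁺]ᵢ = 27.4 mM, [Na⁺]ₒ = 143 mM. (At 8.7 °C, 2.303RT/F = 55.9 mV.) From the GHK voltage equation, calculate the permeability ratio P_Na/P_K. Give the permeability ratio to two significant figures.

Let α = P_Na/P_K. GHK: Vm = 55.9·log₁₀[(Kₒ + α·Naₒ)/(Kᵢ + α·Naᵢ)].
10^(Vm/55.9) = 10^(-74.9/55.9) = 0.04572
So 0.04572·(Kᵢ + α·Naᵢ) = Kₒ + α·Naₒ → α = (0.04572·159.0 − 3.33) / (143.0 − 0.04572·27.4)
α = (7.269 − 3.33) / (143.0 − 1.253) = 3.939/141.7 = 0.02779

0.028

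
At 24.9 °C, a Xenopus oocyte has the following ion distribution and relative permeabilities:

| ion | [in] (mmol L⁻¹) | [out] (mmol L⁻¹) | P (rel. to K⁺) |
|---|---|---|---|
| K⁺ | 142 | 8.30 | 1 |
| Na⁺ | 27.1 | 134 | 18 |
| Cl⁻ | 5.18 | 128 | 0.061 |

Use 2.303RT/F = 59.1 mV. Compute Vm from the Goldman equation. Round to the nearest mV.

34 mV

Vm = 59.1 · log₁₀[(Σ P·[cation]ₒ + Σ P·[anion]ᵢ) / (Σ P·[cation]ᵢ + Σ P·[anion]ₒ)]
Numerator = 1×8.30 + 18×134 + 0.061×5.18 = 2421
Denominator = 1×142 + 18×27.1 + 0.061×128 = 637.6
Vm = 59.1 · log₁₀(3.7964) = 59.1 × (0.5794) = 34.24 mV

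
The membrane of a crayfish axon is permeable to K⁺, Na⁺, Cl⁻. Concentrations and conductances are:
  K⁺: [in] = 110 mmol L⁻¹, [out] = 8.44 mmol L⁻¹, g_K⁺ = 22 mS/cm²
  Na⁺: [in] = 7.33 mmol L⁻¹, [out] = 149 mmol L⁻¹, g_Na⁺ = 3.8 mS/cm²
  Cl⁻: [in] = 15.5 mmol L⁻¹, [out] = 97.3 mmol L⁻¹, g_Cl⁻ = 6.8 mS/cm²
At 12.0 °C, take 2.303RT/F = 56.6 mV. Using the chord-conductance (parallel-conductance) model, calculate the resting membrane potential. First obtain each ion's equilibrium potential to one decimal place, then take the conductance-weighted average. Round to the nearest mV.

-43 mV

E_K⁺ = (56.6/1)·log₁₀(8.44/110) = -63.1 mV
E_Na⁺ = (56.6/1)·log₁₀(149/7.33) = 74.0 mV
E_Cl⁻ = (56.6/-1)·log₁₀(97.3/15.5) = -45.2 mV
Vm = (Σ gᵢEᵢ)/(Σ gᵢ) = (22·-63.1 + 3.8·74.0 + 6.8·-45.2) / (22 + 3.8 + 6.8)
= -1414.36 / 32.6 = -43.39 mV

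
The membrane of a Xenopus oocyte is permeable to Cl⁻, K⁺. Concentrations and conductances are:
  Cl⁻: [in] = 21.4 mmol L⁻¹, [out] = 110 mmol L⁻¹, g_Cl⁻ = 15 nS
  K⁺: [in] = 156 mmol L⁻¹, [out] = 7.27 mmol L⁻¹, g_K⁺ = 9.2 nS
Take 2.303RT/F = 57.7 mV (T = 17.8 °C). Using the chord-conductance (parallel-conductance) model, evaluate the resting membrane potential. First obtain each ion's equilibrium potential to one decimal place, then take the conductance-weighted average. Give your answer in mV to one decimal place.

E_Cl⁻ = (57.7/-1)·log₁₀(110/21.4) = -41.0 mV
E_K⁺ = (57.7/1)·log₁₀(7.27/156) = -76.8 mV
Vm = (Σ gᵢEᵢ)/(Σ gᵢ) = (15·-41.0 + 9.2·-76.8) / (15 + 9.2)
= -1321.56 / 24.2 = -54.61 mV

-54.6 mV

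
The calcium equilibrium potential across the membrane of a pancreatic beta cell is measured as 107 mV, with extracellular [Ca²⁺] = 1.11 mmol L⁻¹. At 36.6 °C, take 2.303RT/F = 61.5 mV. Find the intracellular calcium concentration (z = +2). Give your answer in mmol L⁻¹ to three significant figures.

0.000368 mmol L⁻¹

Nernst: E = (61.5/2) · log₁₀([out]/[in]), so log₁₀([out]/[in]) = 107.0 × 2 / 61.5 = 3.4797.
[out]/[in] = 10^(3.4797) = 3018.
[in] = 1.11 / 3018 = 0.0003678 mmol L⁻¹.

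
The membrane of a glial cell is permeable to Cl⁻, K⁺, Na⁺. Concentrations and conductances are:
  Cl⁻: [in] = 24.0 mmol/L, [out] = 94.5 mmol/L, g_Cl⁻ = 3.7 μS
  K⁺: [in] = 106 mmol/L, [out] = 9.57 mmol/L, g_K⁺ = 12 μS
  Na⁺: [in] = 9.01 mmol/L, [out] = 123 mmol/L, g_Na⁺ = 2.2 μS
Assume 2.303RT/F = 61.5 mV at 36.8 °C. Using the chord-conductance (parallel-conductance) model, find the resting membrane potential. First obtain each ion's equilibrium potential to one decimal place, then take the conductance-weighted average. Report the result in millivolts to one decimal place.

E_Cl⁻ = (61.5/-1)·log₁₀(94.5/24.0) = -36.6 mV
E_K⁺ = (61.5/1)·log₁₀(9.57/106) = -64.2 mV
E_Na⁺ = (61.5/1)·log₁₀(123/9.01) = 69.8 mV
Vm = (Σ gᵢEᵢ)/(Σ gᵢ) = (3.7·-36.6 + 12·-64.2 + 2.2·69.8) / (3.7 + 12 + 2.2)
= -752.26 / 17.9 = -42.03 mV

-42.0 mV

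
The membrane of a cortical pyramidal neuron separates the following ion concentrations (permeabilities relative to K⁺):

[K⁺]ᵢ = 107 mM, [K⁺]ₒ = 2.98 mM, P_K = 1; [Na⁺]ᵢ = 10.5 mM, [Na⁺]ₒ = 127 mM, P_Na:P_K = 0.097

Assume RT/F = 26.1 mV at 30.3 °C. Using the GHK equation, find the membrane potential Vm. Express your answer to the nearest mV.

Vm = 26.1 · ln[(Σ P·[cation]ₒ + Σ P·[anion]ᵢ) / (Σ P·[cation]ᵢ + Σ P·[anion]ₒ)]
Numerator = 1×2.98 + 0.097×127 = 15.3
Denominator = 1×107 + 0.097×10.5 = 108
Vm = 26.1 · ln(0.14163) = 26.1 × (-1.9545) = -51.01 mV

-51 mV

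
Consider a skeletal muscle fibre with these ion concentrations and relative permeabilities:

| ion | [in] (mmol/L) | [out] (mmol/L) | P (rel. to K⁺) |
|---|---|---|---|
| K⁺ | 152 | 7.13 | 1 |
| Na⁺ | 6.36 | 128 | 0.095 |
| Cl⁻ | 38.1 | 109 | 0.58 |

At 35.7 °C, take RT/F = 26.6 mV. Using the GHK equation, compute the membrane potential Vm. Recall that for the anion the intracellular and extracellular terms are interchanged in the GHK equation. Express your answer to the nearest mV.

-44 mV

Vm = 26.6 · ln[(Σ P·[cation]ₒ + Σ P·[anion]ᵢ) / (Σ P·[cation]ᵢ + Σ P·[anion]ₒ)]
Numerator = 1×7.13 + 0.095×128 + 0.58×38.1 = 41.39
Denominator = 1×152 + 0.095×6.36 + 0.58×109 = 215.8
Vm = 26.6 · ln(0.19177) = 26.6 × (-1.6515) = -43.93 mV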